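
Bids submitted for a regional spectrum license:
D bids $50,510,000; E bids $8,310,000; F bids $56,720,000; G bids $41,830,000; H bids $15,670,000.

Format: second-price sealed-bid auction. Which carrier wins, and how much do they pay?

Sorting bids: 56,720,000 (F) > 50,510,000 (D) > 41,830,000 (G) > 15,670,000 (H) > 8,310,000 (E)
F wins with the highest bid; price is set by the runner-up at $50,510,000.

F pays $50,510,000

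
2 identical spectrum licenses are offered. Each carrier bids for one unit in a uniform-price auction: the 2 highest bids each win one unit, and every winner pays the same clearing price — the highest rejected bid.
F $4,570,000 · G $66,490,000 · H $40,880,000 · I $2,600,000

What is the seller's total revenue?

Total revenue: $9,140,000

Ordering the bids: 66,490,000 (G), 40,880,000 (H), 4,570,000 (F), 2,600,000 (I)
Winners (2 units): G, H.
Highest unsuccessful bid: $4,570,000 → clearing price.
Total revenue = 2 × $4,570,000 = $9,140,000.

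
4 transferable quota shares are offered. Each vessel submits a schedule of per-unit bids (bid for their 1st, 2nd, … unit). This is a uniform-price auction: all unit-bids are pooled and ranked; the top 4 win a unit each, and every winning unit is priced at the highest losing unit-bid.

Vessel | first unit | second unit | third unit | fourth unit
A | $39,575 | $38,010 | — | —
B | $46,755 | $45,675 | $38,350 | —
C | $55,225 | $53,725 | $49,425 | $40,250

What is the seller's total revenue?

Pooled unit-bids ranked (top 4): 55,225 (C-1), 53,725 (C-2), 49,425 (C-3), 46,755 (B-1)
Highest rejected unit-bid = $45,675.
Allocation: B 1, C 3. Every unit priced at $45,675.
Revenue = 4 × 45,675 = $182,700.

Total revenue: $182,700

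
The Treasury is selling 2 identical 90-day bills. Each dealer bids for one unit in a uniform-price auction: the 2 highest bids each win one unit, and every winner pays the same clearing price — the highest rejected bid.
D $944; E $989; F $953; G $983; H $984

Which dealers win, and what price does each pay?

E, H; each pays $983

Sorting: 989 (E), 984 (H), 983 (G), 953 (F), …
Top 2: E, H.
First losing bid is G's $983, which sets the uniform price.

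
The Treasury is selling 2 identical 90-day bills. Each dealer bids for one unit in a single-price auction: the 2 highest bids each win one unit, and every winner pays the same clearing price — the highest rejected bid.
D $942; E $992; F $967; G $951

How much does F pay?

F pays $951

Sorting: 992 (E), 967 (F), 951 (G), 942 (D)
Top 2: E, F.
First losing bid is G's $951, which sets the uniform price.
F wins → pays $951.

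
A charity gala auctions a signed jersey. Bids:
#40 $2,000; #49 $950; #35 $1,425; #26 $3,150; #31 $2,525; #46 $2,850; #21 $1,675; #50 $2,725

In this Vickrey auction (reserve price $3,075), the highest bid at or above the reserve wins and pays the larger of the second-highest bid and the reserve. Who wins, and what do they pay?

#26 pays $3,075

Rule: the highest bid at or above the reserve wins and pays the larger of the second-highest bid and the reserve.
Sorting bids: 3,150 (#26) > 2,850 (#46) > 2,725 (#50) > 2,525 (#31) > 2,000 (#40) > 1,675 (#21) > …
#26 has the top bid at or above the reserve ($3,150).
max(second-highest $2,850, reserve $3,075) = $3,075.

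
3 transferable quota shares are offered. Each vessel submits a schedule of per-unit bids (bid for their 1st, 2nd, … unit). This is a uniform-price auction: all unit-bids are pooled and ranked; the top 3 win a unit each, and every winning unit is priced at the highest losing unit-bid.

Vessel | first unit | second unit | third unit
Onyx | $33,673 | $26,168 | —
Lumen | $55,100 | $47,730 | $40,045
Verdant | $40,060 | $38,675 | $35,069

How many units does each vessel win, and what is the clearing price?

Merging the schedules and taking the best 3: 55,100 (Lumen-1), 47,730 (Lumen-2), 40,060 (Verdant-1)
The (k+1)-th unit-bid is $40,045.
Allocation: Lumen 2, Verdant 1.

Lumen 2, Verdant 1; clearing price $40,045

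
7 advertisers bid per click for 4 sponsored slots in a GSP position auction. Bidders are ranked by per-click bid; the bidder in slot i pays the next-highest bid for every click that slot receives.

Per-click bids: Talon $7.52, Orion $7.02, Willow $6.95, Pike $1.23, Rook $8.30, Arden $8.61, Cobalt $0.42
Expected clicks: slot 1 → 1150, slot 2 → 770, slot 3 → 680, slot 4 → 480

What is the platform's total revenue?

Ranked by bid: $8.61 (Arden) > $8.30 (Rook) > $7.52 (Talon) > $7.02 (Orion) > $6.95 (Willow) > …
Slot 1: Arden pays $8.30 × 1150 = $9545.00
Slot 2: Rook pays $7.52 × 770 = $5790.40
Slot 3: Talon pays $7.02 × 680 = $4773.60
Slot 4: Orion pays $6.95 × 480 = $3336.00
Total = $23445.00

Total revenue: $23445.00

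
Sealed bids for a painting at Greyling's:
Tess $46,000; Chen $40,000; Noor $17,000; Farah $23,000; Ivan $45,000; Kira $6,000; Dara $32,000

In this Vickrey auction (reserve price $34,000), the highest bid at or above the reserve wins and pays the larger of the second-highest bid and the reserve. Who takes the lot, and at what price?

Tess pays $45,000

Bids in order: 46,000 (Tess) > 45,000 (Ivan) > 40,000 (Chen) > 32,000 (Dara) > 23,000 (Farah) > 17,000 (Noor) > …
Tess has the top bid at or above the reserve ($46,000).
max(second-highest $45,000, reserve $34,000) = $45,000; the reserve does not bind.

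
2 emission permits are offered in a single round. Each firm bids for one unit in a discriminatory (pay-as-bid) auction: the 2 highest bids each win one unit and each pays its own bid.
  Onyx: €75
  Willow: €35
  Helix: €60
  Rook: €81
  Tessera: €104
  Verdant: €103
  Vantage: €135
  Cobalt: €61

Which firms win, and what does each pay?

Sorting: 135 (Vantage), 104 (Tessera), 103 (Verdant), 81 (Rook), …
The 2 highest are Vantage, Tessera.
Each winner pays its own bid: Vantage €135, Tessera €104.

Vantage €135, Tessera €104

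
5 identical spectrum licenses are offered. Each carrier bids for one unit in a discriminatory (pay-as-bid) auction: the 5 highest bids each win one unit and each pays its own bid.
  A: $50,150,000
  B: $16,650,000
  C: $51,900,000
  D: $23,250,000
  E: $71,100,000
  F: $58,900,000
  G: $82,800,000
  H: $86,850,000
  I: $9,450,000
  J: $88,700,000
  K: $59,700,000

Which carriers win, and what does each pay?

J $88,700,000, H $86,850,000, G $82,800,000, E $71,100,000, K $59,700,000

Ordering the bids: 88,700,000 (J), 86,850,000 (H), 82,800,000 (G), 71,100,000 (E), 59,700,000 (K), 58,900,000 (F), 51,900,000 (C), …
The 5 highest are J, H, G, E, K.
Each winner pays its own bid: J $88,700,000, H $86,850,000, G $82,800,000, E $71,100,000, K $59,700,000.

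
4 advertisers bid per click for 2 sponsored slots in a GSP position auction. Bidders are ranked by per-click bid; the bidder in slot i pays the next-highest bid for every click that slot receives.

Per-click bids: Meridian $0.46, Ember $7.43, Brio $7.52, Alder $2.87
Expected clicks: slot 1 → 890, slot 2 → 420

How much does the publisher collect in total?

Ranked by bid: $7.52 (Brio) > $7.43 (Ember) > $2.87 (Alder) > …
Slot 1: Brio pays $7.43 × 890 = $6612.70
Slot 2: Ember pays $2.87 × 420 = $1205.40
Total = $7818.10

Total revenue: $7818.10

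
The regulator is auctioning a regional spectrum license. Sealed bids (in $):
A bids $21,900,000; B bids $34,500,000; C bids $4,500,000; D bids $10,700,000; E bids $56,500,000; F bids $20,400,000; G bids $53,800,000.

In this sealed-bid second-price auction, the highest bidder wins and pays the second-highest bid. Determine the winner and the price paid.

E pays $53,800,000

Bids in order: 56,500,000 (E) > 53,800,000 (G) > 34,500,000 (B) > 21,900,000 (A) > 20,400,000 (F) > 10,700,000 (D) > …
E is highest; pays the second-highest bid, $53,800,000.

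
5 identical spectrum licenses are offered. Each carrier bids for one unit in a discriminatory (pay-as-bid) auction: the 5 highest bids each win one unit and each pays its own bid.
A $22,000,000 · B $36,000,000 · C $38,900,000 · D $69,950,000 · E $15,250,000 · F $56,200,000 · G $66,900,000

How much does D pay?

Sorting: 69,950,000 (D), 66,900,000 (G), 56,200,000 (F), 38,900,000 (C), 36,000,000 (B), 22,000,000 (A), 15,250,000 (E)
The 5 highest are D, G, F, C, B.
D wins → own bid $69,950,000.

D pays $69,950,000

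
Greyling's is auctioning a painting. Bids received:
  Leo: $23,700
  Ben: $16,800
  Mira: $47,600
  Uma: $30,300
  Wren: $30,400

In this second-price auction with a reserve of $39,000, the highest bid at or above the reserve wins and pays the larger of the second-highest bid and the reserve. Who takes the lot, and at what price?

Bids in order: 47,600 (Mira) > 30,400 (Wren) > 30,300 (Uma) > 23,700 (Leo) > 16,800 (Ben)
Highest eligible bid: Mira at $47,600.
max(second-highest $30,400, reserve $39,000) = $39,000.

Mira pays $39,000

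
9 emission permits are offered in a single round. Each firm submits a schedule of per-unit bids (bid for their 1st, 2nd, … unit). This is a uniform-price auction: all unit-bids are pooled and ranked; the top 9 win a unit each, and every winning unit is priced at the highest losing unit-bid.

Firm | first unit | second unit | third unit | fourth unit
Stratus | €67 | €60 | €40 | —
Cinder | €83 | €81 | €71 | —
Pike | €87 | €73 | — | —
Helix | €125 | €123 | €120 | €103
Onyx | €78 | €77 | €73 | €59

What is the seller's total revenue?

Total revenue: €657

Pooled unit-bids ranked (top 9): 125 (Helix-1), 123 (Helix-2), 120 (Helix-3), 103 (Helix-4), 87 (Pike-1), 83 (Cinder-1), 81 (Cinder-2), 78 (Onyx-1), 77 (Onyx-2)
Highest rejected unit-bid = €73.
Allocation: Cinder 2, Helix 4, Onyx 2, Pike 1. Every unit priced at €73.
Revenue = 9 × 73 = €657.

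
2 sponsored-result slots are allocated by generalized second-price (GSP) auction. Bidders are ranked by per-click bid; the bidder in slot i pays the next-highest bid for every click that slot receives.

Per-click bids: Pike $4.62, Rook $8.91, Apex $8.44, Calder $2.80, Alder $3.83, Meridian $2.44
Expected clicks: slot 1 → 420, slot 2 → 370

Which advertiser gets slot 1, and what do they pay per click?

Rook; $8.44 per click

Per-click bids in order: $8.91 (Rook) > $8.44 (Apex) > $4.62 (Pike) > …
Slot 1 goes to the first-ranked bidder, Rook, who pays the next bid down: $8.44/click.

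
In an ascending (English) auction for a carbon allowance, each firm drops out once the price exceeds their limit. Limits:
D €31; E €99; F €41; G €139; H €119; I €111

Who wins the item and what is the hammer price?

Rule: the price rises until one bidder remains; the winner pays the price at which the last rival dropped out.
Sorting limits: 139 (G) > 119 (H) > 111 (I) > 99 (E) > 41 (F) > 31 (D)
Bidding ends when H exits at €119; G takes it.

G wins at €119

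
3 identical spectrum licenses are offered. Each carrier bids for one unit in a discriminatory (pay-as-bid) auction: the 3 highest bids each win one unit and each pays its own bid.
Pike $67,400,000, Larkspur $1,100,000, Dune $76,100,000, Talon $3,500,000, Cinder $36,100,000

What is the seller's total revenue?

Ordering the bids: 76,100,000 (Dune), 67,400,000 (Pike), 36,100,000 (Cinder), 3,500,000 (Talon), 1,100,000 (Larkspur)
The 3 highest are Dune, Pike, Cinder.
Total revenue = 76,100,000 + 67,400,000 + 36,100,000 = $179,600,000.

Total revenue: $179,600,000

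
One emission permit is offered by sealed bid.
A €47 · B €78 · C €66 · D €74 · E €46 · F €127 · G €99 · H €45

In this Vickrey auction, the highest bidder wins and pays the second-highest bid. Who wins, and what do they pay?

F pays €99

Bids in order: 127 (F) > 99 (G) > 78 (B) > 74 (D) > 66 (C) > 47 (A) > …
F is highest; pays the second-highest bid, €99.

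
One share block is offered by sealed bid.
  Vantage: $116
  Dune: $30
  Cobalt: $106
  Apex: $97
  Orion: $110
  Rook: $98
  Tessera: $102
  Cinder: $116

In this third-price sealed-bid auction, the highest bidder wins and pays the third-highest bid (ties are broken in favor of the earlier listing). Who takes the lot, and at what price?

Vantage pays $110

Bids ranked: 116 (Vantage) > 116 (Cinder) > 110 (Orion) > 106 (Cobalt) > 102 (Tessera) > 98 (Rook) > …
Vantage and Cinder tie at $116; tie-break gives it to Vantage.
Vantage is highest; pays the third-highest bid, $110.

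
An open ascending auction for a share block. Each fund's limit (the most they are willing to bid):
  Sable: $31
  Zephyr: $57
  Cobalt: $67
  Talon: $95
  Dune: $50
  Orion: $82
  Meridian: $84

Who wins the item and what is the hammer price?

Talon wins at $84

Limits in order: 95 (Talon) > 84 (Meridian) > 82 (Orion) > 67 (Cobalt) > 57 (Zephyr) > 50 (Dune) > …
Once the price passes $84, only Talon is left; the hammer falls at Meridian's limit of $84.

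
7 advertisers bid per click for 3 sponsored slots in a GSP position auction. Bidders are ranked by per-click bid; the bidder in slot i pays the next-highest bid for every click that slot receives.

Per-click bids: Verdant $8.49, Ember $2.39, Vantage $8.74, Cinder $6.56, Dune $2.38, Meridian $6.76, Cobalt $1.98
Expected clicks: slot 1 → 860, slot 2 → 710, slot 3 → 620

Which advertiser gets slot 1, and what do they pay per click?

Per-click bids in order: $8.74 (Vantage) > $8.49 (Verdant) > $6.76 (Meridian) > $6.56 (Cinder) > …
Slot 1 goes to the first-ranked bidder, Vantage, who pays the next bid down: $8.49/click.

Vantage; $8.49 per click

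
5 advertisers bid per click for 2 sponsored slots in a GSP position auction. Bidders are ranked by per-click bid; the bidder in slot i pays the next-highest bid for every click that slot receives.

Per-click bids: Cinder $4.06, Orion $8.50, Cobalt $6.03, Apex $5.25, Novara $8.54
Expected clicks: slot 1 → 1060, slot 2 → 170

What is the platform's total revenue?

Total revenue: $10035.10

Ranked by bid: $8.54 (Novara) > $8.50 (Orion) > $6.03 (Cobalt) > …
Slot 1: Novara pays $8.50 × 1060 = $9010.00
Slot 2: Orion pays $6.03 × 170 = $1025.10
Total = $10035.10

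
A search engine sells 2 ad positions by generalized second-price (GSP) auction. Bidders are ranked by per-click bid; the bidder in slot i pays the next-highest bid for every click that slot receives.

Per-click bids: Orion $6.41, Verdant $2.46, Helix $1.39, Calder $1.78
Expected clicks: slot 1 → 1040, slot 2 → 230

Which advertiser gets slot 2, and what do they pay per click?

Verdant; $1.78 per click

Per-click bids in order: $6.41 (Orion) > $2.46 (Verdant) > $1.78 (Calder) > …
Slot 2 goes to the second-ranked bidder, Verdant, who pays the next bid down: $1.78/click.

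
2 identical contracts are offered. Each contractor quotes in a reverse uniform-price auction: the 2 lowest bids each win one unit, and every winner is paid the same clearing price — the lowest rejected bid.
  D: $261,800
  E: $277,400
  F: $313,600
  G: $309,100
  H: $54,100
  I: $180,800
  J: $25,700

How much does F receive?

F is paid $0

Ordering the bids: 25,700 (J), 54,100 (H), 180,800 (I), 261,800 (D), …
The 2 lowest are J, H.
First losing bid is I's $180,800, which sets the uniform price.
F does not win → is paid $0.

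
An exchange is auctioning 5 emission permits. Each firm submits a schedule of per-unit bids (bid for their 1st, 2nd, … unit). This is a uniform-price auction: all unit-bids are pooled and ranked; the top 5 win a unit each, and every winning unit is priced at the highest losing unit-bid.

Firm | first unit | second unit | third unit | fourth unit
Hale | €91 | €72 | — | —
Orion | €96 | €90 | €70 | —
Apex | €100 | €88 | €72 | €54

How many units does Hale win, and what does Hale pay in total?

Hale: 1 unit, pays €72

Merging the schedules and taking the best 5: 100 (Apex-1), 96 (Orion-1), 91 (Hale-1), 90 (Orion-2), 88 (Apex-2)
The (k+1)-th unit-bid is €72.
Hale wins 1 unit(s) at €72 each.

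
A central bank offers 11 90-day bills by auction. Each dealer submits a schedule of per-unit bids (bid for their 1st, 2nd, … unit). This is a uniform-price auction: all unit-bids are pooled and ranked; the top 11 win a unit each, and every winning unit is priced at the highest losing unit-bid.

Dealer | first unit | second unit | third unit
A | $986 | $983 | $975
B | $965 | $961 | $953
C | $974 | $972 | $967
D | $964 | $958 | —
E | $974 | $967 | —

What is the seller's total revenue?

Merging the schedules and taking the best 11: 986 (A-1), 983 (A-2), 975 (A-3), 974 (C-1), 974 (E-1), 972 (C-2), 967 (C-3), 967 (E-2), 965 (B-1), 964 (D-1), 961 (B-2)
First bid not allocated: $958.
Allocation: A 3, B 2, C 3, D 1, E 2. Every unit priced at $958.
Revenue = 11 × 958 = $10,538.

Total revenue: $10,538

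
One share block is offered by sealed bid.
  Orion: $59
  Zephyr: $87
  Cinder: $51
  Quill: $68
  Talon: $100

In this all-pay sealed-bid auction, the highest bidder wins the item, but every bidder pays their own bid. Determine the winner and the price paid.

Talon pays $100

All-pay sealed-bid auction: the highest bidder wins the item, but every bidder pays their own bid.
Bids in order: 100 (Talon) > 87 (Zephyr) > 68 (Quill) > 59 (Orion) > 51 (Cinder)
Talon is highest and takes the item; every bidder forfeits their bid.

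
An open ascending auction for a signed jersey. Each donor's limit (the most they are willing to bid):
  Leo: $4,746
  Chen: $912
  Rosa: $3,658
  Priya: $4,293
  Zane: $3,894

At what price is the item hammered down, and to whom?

Limits ranked: 4,746 (Leo) > 4,293 (Priya) > 3,894 (Zane) > 3,658 (Rosa) > 912 (Chen)
Once the price passes $4,293, only Leo is left; the hammer falls at Priya's limit of $4,293.

Leo wins at $4,293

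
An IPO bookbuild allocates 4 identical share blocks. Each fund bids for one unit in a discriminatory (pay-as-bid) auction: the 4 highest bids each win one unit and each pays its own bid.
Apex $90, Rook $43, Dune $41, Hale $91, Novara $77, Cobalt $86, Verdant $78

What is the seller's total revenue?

Total revenue: $345

Sorting: 91 (Hale), 90 (Apex), 86 (Cobalt), 78 (Verdant), 77 (Novara), 43 (Rook), …
The 4 highest are Hale, Apex, Cobalt, Verdant.
Total revenue = 91 + 90 + 86 + 78 = $345.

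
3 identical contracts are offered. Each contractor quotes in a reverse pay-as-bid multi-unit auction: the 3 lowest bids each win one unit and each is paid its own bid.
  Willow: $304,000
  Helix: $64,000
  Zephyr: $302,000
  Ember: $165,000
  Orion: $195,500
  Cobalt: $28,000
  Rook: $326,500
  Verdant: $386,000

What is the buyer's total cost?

Total cost: $257,000

Ordering the bids: 28,000 (Cobalt), 64,000 (Helix), 165,000 (Ember), 195,500 (Orion), 302,000 (Zephyr), …
Winners (3 units): Cobalt, Helix, Ember.
Total cost = 28,000 + 64,000 + 165,000 = $257,000.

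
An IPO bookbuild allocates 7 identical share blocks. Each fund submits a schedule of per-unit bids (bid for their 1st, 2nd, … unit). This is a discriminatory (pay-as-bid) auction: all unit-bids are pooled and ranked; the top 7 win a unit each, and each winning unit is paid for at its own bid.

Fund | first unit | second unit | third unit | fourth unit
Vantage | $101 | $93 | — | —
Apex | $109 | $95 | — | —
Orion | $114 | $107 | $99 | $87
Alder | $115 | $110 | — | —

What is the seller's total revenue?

Total revenue: $755

All unit-bids, highest first — top 7: 115 (Alder-1), 114 (Orion-1), 110 (Alder-2), 109 (Apex-1), 107 (Orion-2), 101 (Vantage-1), 99 (Orion-3)
Next rejected bid: $95 (not a price — pay-as-bid).
Each winning unit pays its own bid.
Revenue = 115 + 114 + 110 + 109 + 107 + 101 + 99 = $755.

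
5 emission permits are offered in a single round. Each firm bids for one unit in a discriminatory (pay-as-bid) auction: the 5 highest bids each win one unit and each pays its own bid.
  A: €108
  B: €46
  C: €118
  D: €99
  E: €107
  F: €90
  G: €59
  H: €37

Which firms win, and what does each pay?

C €118, A €108, E €107, D €99, F €90

Sorting: 118 (C), 108 (A), 107 (E), 99 (D), 90 (F), 59 (G), 46 (B), …
Top 5: C, A, E, D, F.
Each winner pays its own bid: C €118, A €108, E €107, D €99, F €90.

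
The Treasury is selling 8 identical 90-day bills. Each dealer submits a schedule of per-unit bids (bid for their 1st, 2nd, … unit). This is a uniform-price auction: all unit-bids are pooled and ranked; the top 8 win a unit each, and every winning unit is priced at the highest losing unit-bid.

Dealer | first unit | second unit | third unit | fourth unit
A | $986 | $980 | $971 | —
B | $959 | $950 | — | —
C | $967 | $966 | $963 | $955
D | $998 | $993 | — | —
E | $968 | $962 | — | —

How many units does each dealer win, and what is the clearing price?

Merging the schedules and taking the best 8: 998 (D-1), 993 (D-2), 986 (A-1), 980 (A-2), 971 (A-3), 968 (E-1), 967 (C-1), 966 (C-2)
First bid not allocated: $963.
Allocation: A 3, C 2, D 2, E 1.

A 3, C 2, D 2, E 1; clearing price $963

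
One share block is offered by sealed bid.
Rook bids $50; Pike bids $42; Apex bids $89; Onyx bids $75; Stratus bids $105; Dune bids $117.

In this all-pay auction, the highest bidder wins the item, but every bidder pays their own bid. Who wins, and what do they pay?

All-pay auction: the highest bidder wins the item, but every bidder pays their own bid.
Bids in order: 117 (Dune) > 105 (Stratus) > 89 (Apex) > 75 (Onyx) > 50 (Rook) > 42 (Pike)
Dune wins with the top bid; all bids are sunk regardless.

Dune pays $117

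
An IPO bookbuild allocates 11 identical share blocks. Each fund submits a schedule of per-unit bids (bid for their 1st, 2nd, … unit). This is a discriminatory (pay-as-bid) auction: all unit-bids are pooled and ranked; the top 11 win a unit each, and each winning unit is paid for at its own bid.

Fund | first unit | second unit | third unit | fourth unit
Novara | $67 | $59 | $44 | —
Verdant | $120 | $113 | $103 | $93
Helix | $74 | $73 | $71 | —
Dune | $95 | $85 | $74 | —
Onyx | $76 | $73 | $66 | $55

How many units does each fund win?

Dune 3, Helix 2, Onyx 2, Verdant 4

Pooled unit-bids ranked (top 11): 120 (Verdant-1), 113 (Verdant-2), 103 (Verdant-3), 95 (Dune-1), 93 (Verdant-4), 85 (Dune-2), 76 (Onyx-1), 74 (Helix-1), 74 (Dune-3), 73 (Helix-2), 73 (Onyx-2)
Next rejected bid: $71 (not a price — pay-as-bid).
Allocation: Dune 3, Helix 2, Onyx 2, Verdant 4.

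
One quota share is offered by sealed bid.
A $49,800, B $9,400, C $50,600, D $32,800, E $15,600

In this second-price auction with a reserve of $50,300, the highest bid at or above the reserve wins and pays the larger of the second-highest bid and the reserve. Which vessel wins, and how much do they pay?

Bids in order: 50,600 (C) > 49,800 (A) > 32,800 (D) > 15,600 (E) > 9,400 (B)
Highest eligible bid: C at $50,600.
Second-highest bid $49,800 is below the reserve $50,300, so the reserve binds → payment $50,300.

C pays $50,300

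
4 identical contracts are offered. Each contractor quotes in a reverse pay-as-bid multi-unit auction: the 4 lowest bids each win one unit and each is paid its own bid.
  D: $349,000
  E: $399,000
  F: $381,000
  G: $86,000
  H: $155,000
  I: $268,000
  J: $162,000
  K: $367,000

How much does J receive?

Sorting: 86,000 (G), 155,000 (H), 162,000 (J), 268,000 (I), 349,000 (D), 367,000 (K), …
The 4 lowest are G, H, J, I.
J wins → own bid $162,000.

J is paid $162,000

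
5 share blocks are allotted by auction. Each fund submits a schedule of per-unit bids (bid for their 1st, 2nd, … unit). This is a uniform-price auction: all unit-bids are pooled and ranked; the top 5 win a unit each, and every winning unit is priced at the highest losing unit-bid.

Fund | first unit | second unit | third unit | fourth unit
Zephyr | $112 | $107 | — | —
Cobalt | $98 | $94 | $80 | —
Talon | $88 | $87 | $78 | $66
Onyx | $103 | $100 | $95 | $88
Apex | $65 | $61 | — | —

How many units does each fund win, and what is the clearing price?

Cobalt 1, Onyx 2, Zephyr 2; clearing price $95

Pooled unit-bids ranked (top 5): 112 (Zephyr-1), 107 (Zephyr-2), 103 (Onyx-1), 100 (Onyx-2), 98 (Cobalt-1)
First bid not allocated: $95.
Allocation: Cobalt 1, Onyx 2, Zephyr 2.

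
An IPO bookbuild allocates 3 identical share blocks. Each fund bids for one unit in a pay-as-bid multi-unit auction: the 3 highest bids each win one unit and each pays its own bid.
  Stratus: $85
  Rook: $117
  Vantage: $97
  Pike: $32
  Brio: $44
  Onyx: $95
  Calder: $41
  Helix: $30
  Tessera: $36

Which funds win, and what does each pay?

Rook $117, Vantage $97, Onyx $95

Bids ranked high→low: 117 (Rook), 97 (Vantage), 95 (Onyx), 85 (Stratus), 44 (Brio), …
Top 3: Rook, Vantage, Onyx.
Each winner pays its own bid: Rook $117, Vantage $97, Onyx $95.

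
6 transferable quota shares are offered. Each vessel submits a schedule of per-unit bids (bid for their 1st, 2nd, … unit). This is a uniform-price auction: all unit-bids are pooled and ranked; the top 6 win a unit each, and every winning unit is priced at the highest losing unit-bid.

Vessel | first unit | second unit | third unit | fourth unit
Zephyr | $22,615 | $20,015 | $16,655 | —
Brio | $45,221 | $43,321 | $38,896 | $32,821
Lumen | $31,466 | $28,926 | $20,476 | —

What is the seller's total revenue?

Total revenue: $135,690

Merging the schedules and taking the best 6: 45,221 (Brio-1), 43,321 (Brio-2), 38,896 (Brio-3), 32,821 (Brio-4), 31,466 (Lumen-1), 28,926 (Lumen-2)
First bid not allocated: $22,615.
Allocation: Brio 4, Lumen 2. Every unit priced at $22,615.
Revenue = 6 × 22,615 = $135,690.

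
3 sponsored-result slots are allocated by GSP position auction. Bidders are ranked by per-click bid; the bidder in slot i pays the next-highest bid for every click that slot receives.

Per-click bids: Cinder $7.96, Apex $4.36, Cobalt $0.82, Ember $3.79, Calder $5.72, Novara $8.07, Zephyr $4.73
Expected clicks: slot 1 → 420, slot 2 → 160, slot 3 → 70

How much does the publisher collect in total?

Total revenue: $4589.50

Ranked by bid: $8.07 (Novara) > $7.96 (Cinder) > $5.72 (Calder) > $4.73 (Zephyr) > …
Slot 1: Novara pays $7.96 × 420 = $3343.20
Slot 2: Cinder pays $5.72 × 160 = $915.20
Slot 3: Calder pays $4.73 × 70 = $331.10
Total = $4589.50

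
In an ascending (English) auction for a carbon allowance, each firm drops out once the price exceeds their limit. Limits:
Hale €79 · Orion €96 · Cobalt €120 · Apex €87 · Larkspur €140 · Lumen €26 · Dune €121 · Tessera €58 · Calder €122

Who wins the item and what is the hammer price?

Larkspur wins at €122

Limits ranked: 140 (Larkspur) > 122 (Calder) > 121 (Dune) > 120 (Cobalt) > 96 (Orion) > 87 (Apex) > …
Bidding ends when Calder exits at €122; Larkspur takes it.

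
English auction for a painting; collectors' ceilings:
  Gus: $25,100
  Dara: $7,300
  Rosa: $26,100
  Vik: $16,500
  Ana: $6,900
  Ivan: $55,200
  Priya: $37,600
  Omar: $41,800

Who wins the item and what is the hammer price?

Ivan wins at $41,800

Sorting limits: 55,200 (Ivan) > 41,800 (Omar) > 37,600 (Priya) > 26,100 (Rosa) > 25,100 (Gus) > 16,500 (Vik) > …
Bidding ends when Omar exits at $41,800; Ivan takes it.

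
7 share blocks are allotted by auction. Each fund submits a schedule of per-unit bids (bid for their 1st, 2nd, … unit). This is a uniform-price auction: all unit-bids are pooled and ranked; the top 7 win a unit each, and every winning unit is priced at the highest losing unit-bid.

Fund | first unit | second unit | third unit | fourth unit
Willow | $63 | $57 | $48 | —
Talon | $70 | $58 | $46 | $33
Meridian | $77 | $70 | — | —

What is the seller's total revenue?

Pooled unit-bids ranked (top 7): 77 (Meridian-1), 70 (Talon-1), 70 (Meridian-2), 63 (Willow-1), 58 (Talon-2), 57 (Willow-2), 48 (Willow-3)
Highest rejected unit-bid = $46.
Allocation: Meridian 2, Talon 2, Willow 3. Every unit priced at $46.
Revenue = 7 × 46 = $322.

Total revenue: $322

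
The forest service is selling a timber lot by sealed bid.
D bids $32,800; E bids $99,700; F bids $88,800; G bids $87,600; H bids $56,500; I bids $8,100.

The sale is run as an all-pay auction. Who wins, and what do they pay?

Bids in order: 99,700 (E) > 88,800 (F) > 87,600 (G) > 56,500 (H) > 32,800 (D) > 8,100 (I)
E wins with the top bid; all bids are sunk regardless.

E pays $99,700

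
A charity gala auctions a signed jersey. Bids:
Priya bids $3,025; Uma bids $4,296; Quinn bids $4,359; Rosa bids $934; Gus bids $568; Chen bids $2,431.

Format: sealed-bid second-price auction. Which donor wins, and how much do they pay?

Sorting bids: 4,359 (Quinn) > 4,296 (Uma) > 3,025 (Priya) > 2,431 (Chen) > 934 (Rosa) > 568 (Gus)
Quinn wins with the highest bid; price is set by the runner-up at $4,296.

Quinn pays $4,296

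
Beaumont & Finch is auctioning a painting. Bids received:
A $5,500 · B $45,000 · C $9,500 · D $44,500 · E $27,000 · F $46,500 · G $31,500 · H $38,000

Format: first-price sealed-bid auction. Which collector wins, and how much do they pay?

F pays $46,500

Sorting bids: 46,500 (F) > 45,000 (B) > 44,500 (D) > 38,000 (H) > 31,500 (G) > 27,000 (E) > …
F is highest → pays own bid, $46,500.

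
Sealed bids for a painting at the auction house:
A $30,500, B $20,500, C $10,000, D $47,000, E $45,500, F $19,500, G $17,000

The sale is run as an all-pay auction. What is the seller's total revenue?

Rule: the highest bidder wins the item, but every bidder pays their own bid.
Bids in order: 47,000 (D) > 45,500 (E) > 30,500 (A) > 20,500 (B) > 19,500 (F) > 17,000 (G) > …
Every bidder forfeits their bid regardless of winning.
Revenue = 30,500 + 20,500 + 10,000 + 47,000 + 45,500 + 19,500 + 17,000 = $190,000.

Total revenue: $190,000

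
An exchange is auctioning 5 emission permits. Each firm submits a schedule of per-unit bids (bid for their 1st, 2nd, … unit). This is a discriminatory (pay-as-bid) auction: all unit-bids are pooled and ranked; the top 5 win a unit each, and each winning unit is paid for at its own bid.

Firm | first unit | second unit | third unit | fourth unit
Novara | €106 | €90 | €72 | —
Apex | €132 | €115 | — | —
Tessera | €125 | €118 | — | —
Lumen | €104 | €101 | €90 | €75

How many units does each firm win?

Apex 2, Novara 1, Tessera 2

All unit-bids, highest first — top 5: 132 (Apex-1), 125 (Tessera-1), 118 (Tessera-2), 115 (Apex-2), 106 (Novara-1)
Next rejected bid: €104 (not a price — pay-as-bid).
Allocation: Apex 2, Novara 1, Tessera 2.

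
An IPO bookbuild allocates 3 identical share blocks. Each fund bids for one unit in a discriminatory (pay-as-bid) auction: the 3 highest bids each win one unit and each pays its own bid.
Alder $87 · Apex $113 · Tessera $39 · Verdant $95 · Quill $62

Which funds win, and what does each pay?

Apex $113, Verdant $95, Alder $87

Ordering the bids: 113 (Apex), 95 (Verdant), 87 (Alder), 62 (Quill), 39 (Tessera)
Top 3: Apex, Verdant, Alder.
Each winner pays its own bid: Apex $113, Verdant $95, Alder $87.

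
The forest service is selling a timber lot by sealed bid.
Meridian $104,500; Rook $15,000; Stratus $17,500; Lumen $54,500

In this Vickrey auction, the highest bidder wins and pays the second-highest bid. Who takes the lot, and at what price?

Meridian pays $54,500

Vickrey auction: the highest bidder wins and pays the second-highest bid.
Sorting bids: 104,500 (Meridian) > 54,500 (Lumen) > 17,500 (Stratus) > 15,000 (Rook)
Meridian wins with the highest bid; price is set by the runner-up at $54,500.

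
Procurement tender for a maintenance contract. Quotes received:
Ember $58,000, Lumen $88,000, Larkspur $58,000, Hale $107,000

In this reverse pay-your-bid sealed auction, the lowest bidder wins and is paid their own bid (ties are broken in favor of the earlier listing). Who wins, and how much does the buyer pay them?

Sorting bids: 58,000 (Ember) < 58,000 (Larkspur) < 88,000 (Lumen) < 107,000 (Hale)
Tie at $58,000 → Ember wins by tie-break.
Ember has the lowest bid and is paid exactly that: $58,000.

Ember is paid $58,000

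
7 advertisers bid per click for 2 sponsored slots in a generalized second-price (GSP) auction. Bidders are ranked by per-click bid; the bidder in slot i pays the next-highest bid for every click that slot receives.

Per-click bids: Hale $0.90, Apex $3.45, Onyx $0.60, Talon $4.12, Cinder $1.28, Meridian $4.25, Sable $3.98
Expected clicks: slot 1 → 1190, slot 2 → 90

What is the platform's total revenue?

Total revenue: $5261.00

Sorting advertisers: $4.25 (Meridian) > $4.12 (Talon) > $3.98 (Sable) > …
Slot 1: Meridian pays $4.12 × 1190 = $4902.80
Slot 2: Talon pays $3.98 × 90 = $358.20
Total = $5261.00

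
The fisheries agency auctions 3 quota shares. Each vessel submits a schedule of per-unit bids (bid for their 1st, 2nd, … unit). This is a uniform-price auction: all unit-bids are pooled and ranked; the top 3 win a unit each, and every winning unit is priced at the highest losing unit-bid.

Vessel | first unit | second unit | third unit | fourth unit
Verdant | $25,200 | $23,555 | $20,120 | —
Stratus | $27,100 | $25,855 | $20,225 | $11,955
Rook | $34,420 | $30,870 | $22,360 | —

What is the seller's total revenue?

Total revenue: $77,565

All unit-bids, highest first — top 3: 34,420 (Rook-1), 30,870 (Rook-2), 27,100 (Stratus-1)
First bid not allocated: $25,855.
Allocation: Rook 2, Stratus 1. Every unit priced at $25,855.
Revenue = 3 × 25,855 = $77,565.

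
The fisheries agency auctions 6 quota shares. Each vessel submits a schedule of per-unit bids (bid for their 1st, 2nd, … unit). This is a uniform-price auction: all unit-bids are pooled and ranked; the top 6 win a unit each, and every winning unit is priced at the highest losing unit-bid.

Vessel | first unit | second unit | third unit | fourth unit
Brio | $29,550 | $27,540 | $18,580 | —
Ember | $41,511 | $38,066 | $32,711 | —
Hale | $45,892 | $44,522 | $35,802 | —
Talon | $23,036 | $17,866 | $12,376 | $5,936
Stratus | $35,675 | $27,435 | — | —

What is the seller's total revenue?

Total revenue: $196,266

All unit-bids, highest first — top 6: 45,892 (Hale-1), 44,522 (Hale-2), 41,511 (Ember-1), 38,066 (Ember-2), 35,802 (Hale-3), 35,675 (Stratus-1)
First bid not allocated: $32,711.
Allocation: Ember 2, Hale 3, Stratus 1. Every unit priced at $32,711.
Revenue = 6 × 32,711 = $196,266.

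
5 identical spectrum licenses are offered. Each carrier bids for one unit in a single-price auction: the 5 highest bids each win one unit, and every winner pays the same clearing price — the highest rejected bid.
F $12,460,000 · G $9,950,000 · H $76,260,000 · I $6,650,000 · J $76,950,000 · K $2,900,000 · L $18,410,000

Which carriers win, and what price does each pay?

J, H, L, F, G; each pays $6,650,000

Sorting: 76,950,000 (J), 76,260,000 (H), 18,410,000 (L), 12,460,000 (F), 9,950,000 (G), 6,650,000 (I), 2,900,000 (K)
Winners (5 units): J, H, L, F, G.
First losing bid is I's $6,650,000, which sets the uniform price.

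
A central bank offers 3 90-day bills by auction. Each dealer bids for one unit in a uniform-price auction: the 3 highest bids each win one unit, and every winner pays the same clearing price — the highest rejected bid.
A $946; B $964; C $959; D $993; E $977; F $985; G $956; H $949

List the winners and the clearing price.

Sorting: 993 (D), 985 (F), 977 (E), 964 (B), 959 (C), …
Winners (3 units): D, F, E.
First losing bid is B's $964, which sets the uniform price.

D, F, E; each pays $964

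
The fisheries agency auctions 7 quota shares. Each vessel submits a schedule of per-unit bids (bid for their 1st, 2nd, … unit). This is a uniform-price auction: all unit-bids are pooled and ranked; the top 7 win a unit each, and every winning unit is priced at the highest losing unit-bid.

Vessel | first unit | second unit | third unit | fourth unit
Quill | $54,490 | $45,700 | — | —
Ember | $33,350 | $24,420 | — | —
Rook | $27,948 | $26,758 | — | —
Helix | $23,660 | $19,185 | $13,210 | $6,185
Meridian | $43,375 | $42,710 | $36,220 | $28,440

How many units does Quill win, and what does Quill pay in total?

Quill: 2 units, pays $55,896

All unit-bids, highest first — top 7: 54,490 (Quill-1), 45,700 (Quill-2), 43,375 (Meridian-1), 42,710 (Meridian-2), 36,220 (Meridian-3), 33,350 (Ember-1), 28,440 (Meridian-4)
First bid not allocated: $27,948.
Quill wins 2 unit(s) at $27,948 each.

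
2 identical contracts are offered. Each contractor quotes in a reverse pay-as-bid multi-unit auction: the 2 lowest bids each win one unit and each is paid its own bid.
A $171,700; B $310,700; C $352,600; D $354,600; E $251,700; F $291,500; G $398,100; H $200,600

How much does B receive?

B is paid $0

Ordering the bids: 171,700 (A), 200,600 (H), 251,700 (E), 291,500 (F), …
Winners (2 units): A, H.
B does not win → $0.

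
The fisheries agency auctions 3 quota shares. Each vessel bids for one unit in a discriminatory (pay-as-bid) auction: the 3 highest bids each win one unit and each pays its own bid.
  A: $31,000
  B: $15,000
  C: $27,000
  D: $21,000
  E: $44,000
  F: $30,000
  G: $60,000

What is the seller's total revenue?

Total revenue: $135,000

Sorting: 60,000 (G), 44,000 (E), 31,000 (A), 30,000 (F), 27,000 (C), …
The 3 highest are G, E, A.
Total revenue = 60,000 + 44,000 + 31,000 = $135,000.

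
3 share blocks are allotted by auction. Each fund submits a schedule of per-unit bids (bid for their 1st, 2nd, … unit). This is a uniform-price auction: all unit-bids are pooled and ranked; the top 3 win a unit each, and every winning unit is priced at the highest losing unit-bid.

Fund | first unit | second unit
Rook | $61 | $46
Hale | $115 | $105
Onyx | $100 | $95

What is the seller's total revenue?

Total revenue: $285

All unit-bids, highest first — top 3: 115 (Hale-1), 105 (Hale-2), 100 (Onyx-1)
Highest rejected unit-bid = $95.
Allocation: Hale 2, Onyx 1. Every unit priced at $95.
Revenue = 3 × 95 = $285.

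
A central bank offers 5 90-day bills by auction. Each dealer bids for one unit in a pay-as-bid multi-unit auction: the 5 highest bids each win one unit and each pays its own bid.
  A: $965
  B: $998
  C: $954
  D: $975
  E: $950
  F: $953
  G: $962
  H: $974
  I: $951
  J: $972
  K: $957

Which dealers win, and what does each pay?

Ordering the bids: 998 (B), 975 (D), 974 (H), 972 (J), 965 (A), 962 (G), 957 (K), …
Winners (5 units): B, D, H, J, A.
Each winner pays its own bid: B $998, D $975, H $974, J $972, A $965.

B $998, D $975, H $974, J $972, A $965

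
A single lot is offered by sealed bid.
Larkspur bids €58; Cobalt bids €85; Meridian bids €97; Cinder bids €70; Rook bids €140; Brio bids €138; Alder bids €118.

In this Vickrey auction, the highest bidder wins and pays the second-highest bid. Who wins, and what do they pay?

Rook pays €138

Bids in order: 140 (Rook) > 138 (Brio) > 118 (Alder) > 97 (Meridian) > 85 (Cobalt) > 70 (Cinder) > …
Rook is highest; pays the second-highest bid, €138.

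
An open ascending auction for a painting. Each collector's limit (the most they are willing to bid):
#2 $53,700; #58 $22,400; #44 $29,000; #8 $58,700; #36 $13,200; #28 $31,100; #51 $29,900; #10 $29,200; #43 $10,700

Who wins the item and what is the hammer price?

#8 wins at $53,700

Limits ranked: 58,700 (#8) > 53,700 (#2) > 31,100 (#28) > 29,900 (#51) > 29,200 (#10) > 29,000 (#44) > …
#2 is the last rival to drop out, at $53,700; #8 remains and wins at that price.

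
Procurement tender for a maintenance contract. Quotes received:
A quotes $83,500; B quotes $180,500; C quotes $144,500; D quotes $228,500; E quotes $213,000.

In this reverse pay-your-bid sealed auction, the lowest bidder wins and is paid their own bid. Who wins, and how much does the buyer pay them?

Sorting bids: 83,500 (A) < 144,500 (C) < 180,500 (B) < 213,000 (E) < 228,500 (D)
A is lowest → is paid own bid, $83,500.

A is paid $83,500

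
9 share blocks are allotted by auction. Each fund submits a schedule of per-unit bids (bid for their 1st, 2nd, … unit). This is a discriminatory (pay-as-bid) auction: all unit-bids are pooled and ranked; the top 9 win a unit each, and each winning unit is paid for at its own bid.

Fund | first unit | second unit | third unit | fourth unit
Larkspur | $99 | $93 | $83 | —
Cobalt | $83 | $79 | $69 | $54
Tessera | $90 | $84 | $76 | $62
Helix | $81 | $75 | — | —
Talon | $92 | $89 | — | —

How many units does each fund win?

Merging the schedules and taking the best 9: 99 (Larkspur-1), 93 (Larkspur-2), 92 (Talon-1), 90 (Tessera-1), 89 (Talon-2), 84 (Tessera-2), 83 (Larkspur-3), 83 (Cobalt-1), 81 (Helix-1)
Next rejected bid: $79 (not a price — pay-as-bid).
Allocation: Cobalt 1, Helix 1, Larkspur 3, Talon 2, Tessera 2.

Cobalt 1, Helix 1, Larkspur 3, Talon 2, Tessera 2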